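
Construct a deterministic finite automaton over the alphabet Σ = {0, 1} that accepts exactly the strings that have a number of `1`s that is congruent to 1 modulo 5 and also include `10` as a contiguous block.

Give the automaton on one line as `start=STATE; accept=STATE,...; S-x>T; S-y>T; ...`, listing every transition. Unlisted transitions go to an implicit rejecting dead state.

Build one automaton per condition and run them in lockstep. The first has 5 states tracking the count of `1`s modulo 5; the second has 3 states tracking whether and how much of `10` has been seen. A product state is a pair (one from each), accepting exactly when both do.
          0    1  
>  q0     q0   q1 
   q1     q2   q3 
 * q2     q2   q4 
   q3     q4   q5 
   q4     q4   q6 
   q5     q6   q7 
   q6     q6   q8 
   q7     q8   q9 
   q8     q8  q10 
   q9    q10   q1 
   q10   q10   q2 
(> = start, * = accepting)

start=q0; accept=q2; q0-0>q0; q0-1>q1; q1-0>q2; q1-1>q3; q2-0>q2; q2-1>q4; q3-0>q4; q3-1>q5; q4-0>q4; q4-1>q6; q5-0>q6; q5-1>q7; q6-0>q6; q6-1>q8; q7-0>q8; q7-1>q9; q8-0>q8; q8-1>q10; q9-0>q10; q9-1>q1; q10-0>q10; q10-1>q2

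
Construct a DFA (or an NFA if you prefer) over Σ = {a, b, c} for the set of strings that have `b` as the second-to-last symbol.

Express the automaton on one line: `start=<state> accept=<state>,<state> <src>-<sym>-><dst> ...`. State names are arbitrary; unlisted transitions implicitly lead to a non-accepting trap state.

Because acceptance depends on a position counted from the end, the machine has to buffer the most recent 2 symbols. Make each state the string of the last up-to-2 symbols read; on input `x` shift the window left and append `x`. Accept when the buffered window has length 2 and begins with `b`.
A 13-state machine:
          a    b    c  
>  s0     s1   s2   s3 
   s1     s4   s5   s6 
   s2     s7   s8   s9 
   s3    s10  s11  s12 
   s4     s4   s5   s6 
   s5     s7   s8   s9 
   s6    s10  s11  s12 
 * s7     s4   s5   s6 
 * s8     s7   s8   s9 
 * s9    s10  s11  s12 
   s10    s4   s5   s6 
   s11    s7   s8   s9 
   s12   s10  s11  s12 
(> = start, * = accepting)

start=s0 accept=s7,s8,s9 s0-a->s1 s0-b->s2 s0-c->s3 s1-a->s4 s1-b->s5 s1-c->s6 s2-a->s7 s2-b->s8 s2-c->s9 s3-a->s10 s3-b->s11 s3-c->s12 s4-a->s4 s4-b->s5 s4-c->s6 s5-a->s7 s5-b->s8 s5-c->s9 s6-a->s10 s6-b->s11 s6-c->s12 s7-a->s4 s7-b->s5 s7-c->s6 s8-a->s7 s8-b->s8 s8-c->s9 s9-a->s10 s9-b->s11 s9-c->s12 s10-a->s4 s10-b->s5 s10-c->s6 s11-a->s7 s11-b->s8 s11-c->s9 s12-a->s10 s12-b->s11 s12-c->s12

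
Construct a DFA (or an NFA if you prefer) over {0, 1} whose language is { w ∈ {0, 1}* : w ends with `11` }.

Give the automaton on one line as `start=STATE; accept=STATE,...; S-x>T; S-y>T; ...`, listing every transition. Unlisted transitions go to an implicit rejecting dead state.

Remember how much of `11` the current input suffix matches. State A means no match yet; B means the last symbol is `1`; C means the last 2 symbols are `11`. Only C accepts. On a mismatch, fall back to the longest proper suffix that is still a prefix of `11`.
With 3 states:
       0  1 
>  A   A  B 
   B   A  C 
 * C   A  C 
(> = start, * = accepting)

start=A; accept=C; A-0>A; A-1>B; B-0>A; B-1>C; C-0>A; C-1>C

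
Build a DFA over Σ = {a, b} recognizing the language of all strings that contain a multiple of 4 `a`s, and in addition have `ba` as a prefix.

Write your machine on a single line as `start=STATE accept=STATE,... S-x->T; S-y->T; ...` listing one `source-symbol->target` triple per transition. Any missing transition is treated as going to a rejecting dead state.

start=q0; accept=q9; q0-a->q1; q0-b->q2; q1-a->q3; q1-b->q1; q2-a->q4; q2-b->q5; q3-a->q6; q3-b->q3; q4-a->q7; q4-b->q4; q5-a->q1; q5-b->q5; q6-a->q5; q6-b->q6; q7-a->q8; q7-b->q7; q8-a->q9; q8-b->q8; q9-a->q4; q9-b->q9

Run two small machines in parallel and take their product. The first has 4 states tracking the count of `a`s modulo 4; the second has 4 states tracking whether the input so far still matches the prefix `ba`. A product state is a pair (one from each), accepting exactly when both do.
        a   b  
>  q0   q1  q2 
   q1   q3  q1 
   q2   q4  q5 
   q3   q6  q3 
   q4   q7  q4 
   q5   q1  q5 
   q6   q5  q6 
   q7   q8  q7 
   q8   q9  q8 
 * q9   q4  q9 
(> = start, * = accepting)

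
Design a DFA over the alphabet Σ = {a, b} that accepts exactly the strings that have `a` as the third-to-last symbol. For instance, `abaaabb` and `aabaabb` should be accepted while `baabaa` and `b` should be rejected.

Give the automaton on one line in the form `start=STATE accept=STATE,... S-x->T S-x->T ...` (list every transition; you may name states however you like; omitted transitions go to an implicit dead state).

start=q0 accept=q7,q8,q9,q10 q0-a->q1 q0-b->q2 q1-a->q3 q1-b->q4 q2-a->q5 q2-b->q6 q3-a->q7 q3-b->q8 q4-a->q9 q4-b->q10 q5-a->q11 q5-b->q12 q6-a->q13 q6-b->q14 q7-a->q7 q7-b->q8 q8-a->q9 q8-b->q10 q9-a->q11 q9-b->q12 q10-a->q13 q10-b->q14 q11-a->q7 q11-b->q8 q12-a->q9 q12-b->q10 q13-a->q11 q13-b->q12 q14-a->q13 q14-b->q14

Because acceptance depends on a position counted from the end, the machine has to buffer the most recent 3 symbols. Make each state the string of the last up-to-3 symbols read; on input `x` shift the window left and append `x`. Accept when the buffered window has length 3 and begins with `a`.
15 states suffice.
          a    b  
>  q0     q1   q2 
   q1     q3   q4 
   q2     q5   q6 
   q3     q7   q8 
   q4     q9  q10 
   q5    q11  q12 
   q6    q13  q14 
 * q7     q7   q8 
 * q8     q9  q10 
 * q9    q11  q12 
 * q10   q13  q14 
   q11    q7   q8 
   q12    q9  q10 
   q13   q11  q12 
   q14   q13  q14 
(> = start, * = accepting)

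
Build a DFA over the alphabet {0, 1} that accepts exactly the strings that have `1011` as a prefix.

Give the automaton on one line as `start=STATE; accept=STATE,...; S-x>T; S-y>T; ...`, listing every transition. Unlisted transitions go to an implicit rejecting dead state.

start=q0; accept=q4; q0-0>q5; q0-1>q1; q1-0>q2; q1-1>q5; q2-0>q5; q2-1>q3; q3-0>q5; q3-1>q4; q4-0>q4; q4-1>q4; q5-0>q5; q5-1>q5

Check the first 4 symbols one by one: q0 through q3 record how many have matched `1011` so far; any wrong symbol goes to the dead state q5. After all 4 match we enter the accepting sink q4.
A 6-state machine:
        0   1  
>  q0   q5  q1 
   q1   q2  q5 
   q2   q5  q3 
   q3   q5  q4 
 * q4   q4  q4 
   q5   q5  q5 
(> = start, * = accepting)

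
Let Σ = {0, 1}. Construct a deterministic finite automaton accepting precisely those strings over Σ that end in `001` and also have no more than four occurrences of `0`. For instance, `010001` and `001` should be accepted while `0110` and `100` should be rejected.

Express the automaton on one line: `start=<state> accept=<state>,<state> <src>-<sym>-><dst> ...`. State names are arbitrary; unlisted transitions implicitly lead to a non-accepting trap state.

start=A accept=F,I A-0->B A-1->A B-0->C B-1->D C-0->E C-1->F D-0->G D-1->D E-0->H E-1->I F-0->J F-1->K G-0->E G-1->K H-0->L H-1->I I-0->L I-1->L J-0->H J-1->L K-0->J K-1->K L-0->L L-1->L

Build one automaton per condition and run them in lockstep. The first has 4 states tracking how much of the suffix `001` has currently been matched; the second has 6 states tracking the count of `0`s, saturating at 5. A product state is a pair (one from each), accepting exactly when both do. Minimizing collapses redundant product states.
With 12 states:
       0  1 
>  A   B  A 
   B   C  D 
   C   E  F 
   D   G  D 
   E   H  I 
 * F   J  K 
   G   E  K 
   H   L  I 
 * I   L  L 
   J   H  L 
   K   J  K 
   L   L  L 
(> = start, * = accepting)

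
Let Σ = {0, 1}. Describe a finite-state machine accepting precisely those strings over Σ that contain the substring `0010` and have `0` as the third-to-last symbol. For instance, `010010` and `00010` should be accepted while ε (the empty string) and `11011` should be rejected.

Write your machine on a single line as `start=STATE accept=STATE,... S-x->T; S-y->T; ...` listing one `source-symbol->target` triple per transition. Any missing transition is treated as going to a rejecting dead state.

Build one automaton per condition and run them in lockstep. The first has 5 states tracking whether and how much of `0010` has been seen; the second has 15 states tracking the last 3 symbols read. A product state is a pair (one from each), accepting exactly when both do. Equivalent product states are then merged.
       0  1 
>  A   B  A 
   B   C  A 
   C   C  D 
   D   E  A 
 * E   F  G 
   F   H  I 
   G   E  J 
 * H   H  I 
 * I   E  J 
 * J   K  L 
   K   F  G 
   L   K  L 
(> = start, * = accepting)

start=A; accept=E,H,I,J; A-0->B; A-1->A; B-0->C; B-1->A; C-0->C; C-1->D; D-0->E; D-1->A; E-0->F; E-1->G; F-0->H; F-1->I; G-0->E; G-1->J; H-0->H; H-1->I; I-0->E; I-1->J; J-0->K; J-1->L; K-0->F; K-1->G; L-0->K; L-1->L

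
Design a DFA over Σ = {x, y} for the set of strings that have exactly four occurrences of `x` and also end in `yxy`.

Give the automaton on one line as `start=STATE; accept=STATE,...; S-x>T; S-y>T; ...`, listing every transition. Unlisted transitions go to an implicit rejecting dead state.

Handle the two conditions separately and then intersect. One (6 states) tracks the count of `x`s, saturating at 5; the other (4 states) tracks how much of the suffix `yxy` has currently been matched. Each combined state is a pair, one component from each; accept when both components accept. Minimizing collapses redundant product states.
With 8 states:
       x  y 
>  A   B  A 
   B   C  B 
   C   D  C 
   D   E  F 
   E   E  E 
   F   G  F 
   G   E  H 
 * H   E  E 
(> = start, * = accepting)

start=A; accept=H; A-x>B; A-y>A; B-x>C; B-y>B; C-x>D; C-y>C; D-x>E; D-y>F; E-x>E; E-y>E; F-x>G; F-y>F; G-x>E; G-y>H; H-x>E; H-y>E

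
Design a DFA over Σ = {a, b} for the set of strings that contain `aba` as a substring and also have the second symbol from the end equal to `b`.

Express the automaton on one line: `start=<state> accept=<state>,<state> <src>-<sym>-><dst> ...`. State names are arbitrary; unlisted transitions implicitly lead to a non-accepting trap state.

Build one automaton per condition and run them in lockstep. One (4 states) tracks whether and how much of `aba` has been seen; the other (7 states) tracks the last 2 symbols read. Each combined state is a pair, one component from each; accept when both components accept. After merging equivalent states the machine shrinks.
A 7-state machine:
        a   b  
>  q0   q1  q0 
   q1   q1  q2 
   q2   q3  q0 
 * q3   q4  q5 
   q4   q4  q5 
   q5   q3  q6 
 * q6   q3  q6 
(> = start, * = accepting)

start=q0 accept=q3,q6 q0-a->q1 q0-b->q0 q1-a->q1 q1-b->q2 q2-a->q3 q2-b->q0 q3-a->q4 q3-b->q5 q4-a->q4 q4-b->q5 q5-a->q3 q5-b->q6 q6-a->q3 q6-b->q6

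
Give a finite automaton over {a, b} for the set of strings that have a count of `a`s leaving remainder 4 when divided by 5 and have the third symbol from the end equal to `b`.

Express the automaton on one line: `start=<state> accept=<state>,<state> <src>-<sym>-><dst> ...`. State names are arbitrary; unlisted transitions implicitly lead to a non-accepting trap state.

start=s0 accept=s11,s13,s14,s15 s0-a->s1 s0-b->s0 s1-a->s2 s1-b->s1 s2-a->s3 s2-b->s4 s3-a->s5 s3-b->s6 s4-a->s7 s4-b->s4 s5-a->s0 s5-b->s8 s6-a->s9 s6-b->s10 s7-a->s11 s7-b->s6 s8-a->s0 s8-b->s12 s9-a->s0 s9-b->s13 s10-a->s14 s10-b->s10 s11-a->s0 s11-b->s8 s12-a->s0 s12-b->s15 s13-a->s0 s13-b->s12 s14-a->s0 s14-b->s13 s15-a->s0 s15-b->s15

Build one automaton per condition and run them in lockstep. The first has 5 states tracking the count of `a`s modulo 5; the second has 15 states tracking the last 3 symbols read. A product state is a pair (one from each), accepting exactly when both do. After merging equivalent states the machine shrinks.
A 16-state machine:
          a    b  
>  s0     s1   s0 
   s1     s2   s1 
   s2     s3   s4 
   s3     s5   s6 
   s4     s7   s4 
   s5     s0   s8 
   s6     s9  s10 
   s7    s11   s6 
   s8     s0  s12 
   s9     s0  s13 
   s10   s14  s10 
 * s11    s0   s8 
   s12    s0  s15 
 * s13    s0  s12 
 * s14    s0  s13 
 * s15    s0  s15 
(> = start, * = accepting)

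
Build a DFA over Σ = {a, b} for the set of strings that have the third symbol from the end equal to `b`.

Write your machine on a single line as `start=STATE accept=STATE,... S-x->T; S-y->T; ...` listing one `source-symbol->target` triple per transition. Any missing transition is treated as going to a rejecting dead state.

start=q0; accept=q11,q12,q13,q14; q0-a->q1; q0-b->q2; q1-a->q3; q1-b->q4; q2-a->q5; q2-b->q6; q3-a->q7; q3-b->q8; q4-a->q9; q4-b->q10; q5-a->q11; q5-b->q12; q6-a->q13; q6-b->q14; q7-a->q7; q7-b->q8; q8-a->q9; q8-b->q10; q9-a->q11; q9-b->q12; q10-a->q13; q10-b->q14; q11-a->q7; q11-b->q8; q12-a->q9; q12-b->q10; q13-a->q11; q13-b->q12; q14-a->q13; q14-b->q14

Because acceptance depends on a position counted from the end, the machine has to buffer the most recent 3 symbols. Make each state the string of the last up-to-3 symbols read; on input `x` shift the window left and append `x`. Accept when the buffered window has length 3 and begins with `b`.
          a    b  
>  q0     q1   q2 
   q1     q3   q4 
   q2     q5   q6 
   q3     q7   q8 
   q4     q9  q10 
   q5    q11  q12 
   q6    q13  q14 
   q7     q7   q8 
   q8     q9  q10 
   q9    q11  q12 
   q10   q13  q14 
 * q11    q7   q8 
 * q12    q9  q10 
 * q13   q11  q12 
 * q14   q13  q14 
(> = start, * = accepting)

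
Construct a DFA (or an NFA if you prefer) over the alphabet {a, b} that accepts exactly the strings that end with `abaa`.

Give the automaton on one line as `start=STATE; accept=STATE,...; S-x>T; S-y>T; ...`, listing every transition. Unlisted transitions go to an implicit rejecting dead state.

Remember how much of `abaa` the current input suffix matches. State S0 means no match yet; S1 means the last symbol is `a`; S2 means the last 2 symbols are `ab`; S3 means the last 3 symbols are `aba`; S4 means the last 4 symbols are `abaa`. Only S4 accepts. On a mismatch, fall back to the longest proper suffix that is still a prefix of `abaa`.
5 states suffice.
        a   b  
>  S0   S1  S0 
   S1   S1  S2 
   S2   S3  S0 
   S3   S4  S2 
 * S4   S1  S2 
(> = start, * = accepting)

start=S0; accept=S4; S0-a>S1; S0-b>S0; S1-a>S1; S1-b>S2; S2-a>S3; S2-b>S0; S3-a>S4; S3-b>S2; S4-a>S1; S4-b>S2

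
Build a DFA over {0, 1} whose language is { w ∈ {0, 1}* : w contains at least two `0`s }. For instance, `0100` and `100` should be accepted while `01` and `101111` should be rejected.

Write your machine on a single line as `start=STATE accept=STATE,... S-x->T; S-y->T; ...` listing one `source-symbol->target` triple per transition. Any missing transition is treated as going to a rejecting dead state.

start=q0; accept=q2,q3; q0-0->q1; q0-1->q0; q1-0->q2; q1-1->q1; q2-0->q3; q2-1->q2; q3-0->q3; q3-1->q3

Count `0`s, saturating at 3: states q0 through q2 mean 0 through 2 `0`s seen; q3 means more than 2. Each `0` increments (capped at q3); other symbols loop. Accept from {q2, q3}.
        0   1  
>  q0   q1  q0 
   q1   q2  q1 
 * q2   q3  q2 
 * q3   q3  q3 
(> = start, * = accepting)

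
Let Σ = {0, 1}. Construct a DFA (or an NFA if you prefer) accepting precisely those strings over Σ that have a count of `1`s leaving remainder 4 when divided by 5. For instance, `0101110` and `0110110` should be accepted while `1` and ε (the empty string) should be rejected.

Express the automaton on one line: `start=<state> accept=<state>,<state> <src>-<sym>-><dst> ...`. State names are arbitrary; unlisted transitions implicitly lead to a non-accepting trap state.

Keep the running count of `1`s modulo 5: each `1` advances along the cycle A → B → C → D → E → A while other symbols loop. Accept at E.
A 5-state machine:
       0  1 
>  A   A  B 
   B   B  C 
   C   C  D 
   D   D  E 
 * E   E  A 
(> = start, * = accepting)

start=A accept=E A-0->A A-1->B B-0->B B-1->C C-0->C C-1->D D-0->D D-1->E E-0->E E-1->A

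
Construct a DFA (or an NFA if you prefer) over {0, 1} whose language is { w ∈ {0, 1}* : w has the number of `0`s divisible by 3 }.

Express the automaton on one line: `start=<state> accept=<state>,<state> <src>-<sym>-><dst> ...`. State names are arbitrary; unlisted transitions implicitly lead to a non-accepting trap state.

start=S0 accept=S0 S0-0->S1 S0-1->S0 S1-0->S2 S1-1->S1 S2-0->S0 S2-1->S2

The only thing that matters is how many `0`s have appeared, reduced mod 3. Use one state per residue: S0 for 0, …, S2 for 2. Reading `0` moves to the next residue; anything else stays put. S0 is accepting.
A 3-state machine:
        0   1  
>* S0   S1  S0 
   S1   S2  S1 
   S2   S0  S2 
(> = start, * = accepting)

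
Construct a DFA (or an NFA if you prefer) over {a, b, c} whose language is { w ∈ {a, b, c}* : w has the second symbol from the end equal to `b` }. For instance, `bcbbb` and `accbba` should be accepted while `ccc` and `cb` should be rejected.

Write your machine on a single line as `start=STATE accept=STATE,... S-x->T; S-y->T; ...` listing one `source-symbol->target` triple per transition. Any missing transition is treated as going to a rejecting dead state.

start=s0; accept=s7,s8,s9; s0-a->s1; s0-b->s2; s0-c->s3; s1-a->s4; s1-b->s5; s1-c->s6; s2-a->s7; s2-b->s8; s2-c->s9; s3-a->s10; s3-b->s11; s3-c->s12; s4-a->s4; s4-b->s5; s4-c->s6; s5-a->s7; s5-b->s8; s5-c->s9; s6-a->s10; s6-b->s11; s6-c->s12; s7-a->s4; s7-b->s5; s7-c->s6; s8-a->s7; s8-b->s8; s8-c->s9; s9-a->s10; s9-b->s11; s9-c->s12; s10-a->s4; s10-b->s5; s10-c->s6; s11-a->s7; s11-b->s8; s11-c->s9; s12-a->s10; s12-b->s11; s12-c->s12

Because acceptance depends on a position counted from the end, the machine has to buffer the most recent 2 symbols. Make each state the string of the last up-to-2 symbols read; on input `x` shift the window left and append `x`. Accept when the buffered window has length 2 and begins with `b`.
With 13 states:
          a    b    c  
>  s0     s1   s2   s3 
   s1     s4   s5   s6 
   s2     s7   s8   s9 
   s3    s10  s11  s12 
   s4     s4   s5   s6 
   s5     s7   s8   s9 
   s6    s10  s11  s12 
 * s7     s4   s5   s6 
 * s8     s7   s8   s9 
 * s9    s10  s11  s12 
   s10    s4   s5   s6 
   s11    s7   s8   s9 
   s12   s10  s11  s12 
(> = start, * = accepting)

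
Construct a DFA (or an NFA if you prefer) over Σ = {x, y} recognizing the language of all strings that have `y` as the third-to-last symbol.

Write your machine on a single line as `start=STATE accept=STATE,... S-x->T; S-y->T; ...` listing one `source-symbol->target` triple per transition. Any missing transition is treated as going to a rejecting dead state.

start=q0; accept=q11,q12,q13,q14; q0-x->q1; q0-y->q2; q1-x->q3; q1-y->q4; q2-x->q5; q2-y->q6; q3-x->q7; q3-y->q8; q4-x->q9; q4-y->q10; q5-x->q11; q5-y->q12; q6-x->q13; q6-y->q14; q7-x->q7; q7-y->q8; q8-x->q9; q8-y->q10; q9-x->q11; q9-y->q12; q10-x->q13; q10-y->q14; q11-x->q7; q11-y->q8; q12-x->q9; q12-y->q10; q13-x->q11; q13-y->q12; q14-x->q13; q14-y->q14

A DFA must remember the last 3 symbols (since which symbol is third-to-last isn't known until the input ends). Use one state per possible window of the last ≤3 symbols; accept from those whose window starts with `y`.
With 15 states:
          x    y  
>  q0     q1   q2 
   q1     q3   q4 
   q2     q5   q6 
   q3     q7   q8 
   q4     q9  q10 
   q5    q11  q12 
   q6    q13  q14 
   q7     q7   q8 
   q8     q9  q10 
   q9    q11  q12 
   q10   q13  q14 
 * q11    q7   q8 
 * q12    q9  q10 
 * q13   q11  q12 
 * q14   q13  q14 
(> = start, * = accepting)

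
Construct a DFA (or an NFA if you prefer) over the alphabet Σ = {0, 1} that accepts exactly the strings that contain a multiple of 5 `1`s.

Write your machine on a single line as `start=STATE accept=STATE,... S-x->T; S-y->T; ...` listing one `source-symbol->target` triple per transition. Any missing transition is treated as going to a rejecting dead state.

Keep the running count of `1`s modulo 5: each `1` advances along the cycle S0 → S1 → S2 → S3 → S4 → S0 while other symbols loop. Accept at S0.
        0   1  
>* S0   S0  S1 
   S1   S1  S2 
   S2   S2  S3 
   S3   S3  S4 
   S4   S4  S0 
(> = start, * = accepting)

start=S0; accept=S0; S0-0->S0; S0-1->S1; S1-0->S1; S1-1->S2; S2-0->S2; S2-1->S3; S3-0->S3; S3-1->S4; S4-0->S4; S4-1->S0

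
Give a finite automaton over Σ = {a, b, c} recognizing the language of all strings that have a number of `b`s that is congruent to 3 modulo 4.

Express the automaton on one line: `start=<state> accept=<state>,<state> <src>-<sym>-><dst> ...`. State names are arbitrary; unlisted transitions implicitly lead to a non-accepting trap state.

start=S0 accept=S3 S0-a->S0 S0-b->S1 S0-c->S0 S1-a->S1 S1-b->S2 S1-c->S1 S2-a->S2 S2-b->S3 S2-c->S2 S3-a->S3 S3-b->S0 S3-c->S3

Keep the running count of `b`s modulo 4: each `b` advances along the cycle S0 → S1 → S2 → S3 → S0 while other symbols loop. Accept at S3.
A 4-state machine:
        a   b   c  
>  S0   S0  S1  S0 
   S1   S1  S2  S1 
   S2   S2  S3  S2 
 * S3   S3  S0  S3 
(> = start, * = accepting)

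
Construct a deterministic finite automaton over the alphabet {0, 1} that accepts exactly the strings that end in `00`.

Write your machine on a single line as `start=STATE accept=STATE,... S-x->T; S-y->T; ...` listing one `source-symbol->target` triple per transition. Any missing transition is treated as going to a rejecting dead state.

start=q0; accept=q2; q0-0->q1; q0-1->q0; q1-0->q2; q1-1->q0; q2-0->q2; q2-1->q0

Remember how much of `00` the current input suffix matches. State q0 means no match yet; q1 means the last symbol is `0`; q2 means the last 2 symbols are `00`. Only q2 accepts. On a mismatch, fall back to the longest proper suffix that is still a prefix of `00`.
        0   1  
>  q0   q1  q0 
   q1   q2  q0 
 * q2   q2  q0 
(> = start, * = accepting)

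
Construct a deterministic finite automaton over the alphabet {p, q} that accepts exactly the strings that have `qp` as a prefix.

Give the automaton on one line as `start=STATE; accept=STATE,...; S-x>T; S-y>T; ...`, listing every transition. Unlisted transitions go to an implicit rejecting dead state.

Walk along `qp` while the input agrees: from A take `q` to B, and so on. Any deviation drops to the rejecting sink D. Once C is reached the prefix is confirmed and every continuation is accepted.
       p  q 
>  A   D  B 
   B   C  D 
 * C   C  C 
   D   D  D 
(> = start, * = accepting)

start=A; accept=C; A-p>D; A-q>B; B-p>C; B-q>D; C-p>C; C-q>C; D-p>D; D-q>D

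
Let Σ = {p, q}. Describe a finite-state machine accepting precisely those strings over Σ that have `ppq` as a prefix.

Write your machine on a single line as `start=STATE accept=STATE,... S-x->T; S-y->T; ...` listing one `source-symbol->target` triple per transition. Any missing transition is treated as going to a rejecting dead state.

Walk along `ppq` while the input agrees: from A take `p` to B, and so on. Any deviation drops to the rejecting sink E. Once D is reached the prefix is confirmed and every continuation is accepted.
With 5 states:
       p  q 
>  A   B  E 
   B   C  E 
   C   E  D 
 * D   D  D 
   E   E  E 
(> = start, * = accepting)

start=A; accept=D; A-p->B; A-q->E; B-p->C; B-q->E; C-p->E; C-q->D; D-p->D; D-q->D; E-p->E; E-q->E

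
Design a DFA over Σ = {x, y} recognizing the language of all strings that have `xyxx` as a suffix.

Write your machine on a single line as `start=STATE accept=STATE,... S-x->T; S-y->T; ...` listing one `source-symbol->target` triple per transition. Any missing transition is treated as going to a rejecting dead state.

Let each state record the length of the longest suffix of the input read so far that is also a prefix of `xyxx`. q1 means the last symbol is `x`; q2 means the last 2 symbols are `xy`; q3 means the last 3 symbols are `xyx`; q4 means the last 4 symbols are `xyxx`. Accept only at q4, where the string currently ends in `xyxx`.
With 5 states:
        x   y  
>  q0   q1  q0 
   q1   q1  q2 
   q2   q3  q0 
   q3   q4  q2 
 * q4   q1  q2 
(> = start, * = accepting)

start=q0; accept=q4; q0-x->q1; q0-y->q0; q1-x->q1; q1-y->q2; q2-x->q3; q2-y->q0; q3-x->q4; q3-y->q2; q4-x->q1; q4-y->q2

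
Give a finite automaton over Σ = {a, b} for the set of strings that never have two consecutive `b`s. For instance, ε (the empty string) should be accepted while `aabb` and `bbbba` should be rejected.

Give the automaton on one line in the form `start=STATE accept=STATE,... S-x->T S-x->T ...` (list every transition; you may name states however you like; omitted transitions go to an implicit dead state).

Track partial matches of the forbidden pattern `bb`. State q2 is a dead state reached once `bb` has occurred; every other state accepts. q0 means no part of `bb` is currently matched.
A 3-state machine:
        a   b  
>* q0   q0  q1 
 * q1   q0  q2 
   q2   q2  q2 
(> = start, * = accepting)

start=q0 accept=q0,q1 q0-a->q0 q0-b->q1 q1-a->q0 q1-b->q2 q2-a->q2 q2-b->q2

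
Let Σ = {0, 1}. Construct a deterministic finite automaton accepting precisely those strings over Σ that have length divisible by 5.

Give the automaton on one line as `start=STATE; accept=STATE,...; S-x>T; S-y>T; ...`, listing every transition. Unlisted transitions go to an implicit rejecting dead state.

start=S0; accept=S0; S0-0>S1; S0-1>S1; S1-0>S2; S1-1>S2; S2-0>S3; S2-1>S3; S3-0>S4; S3-1>S4; S4-0>S0; S4-1>S0

Count input length modulo 5: every symbol advances one step around the cycle S0 → S1 → S2 → S3 → S4 → S0. Accept at S0.
With 5 states:
        0   1  
>* S0   S1  S1 
   S1   S2  S2 
   S2   S3  S3 
   S3   S4  S4 
   S4   S0  S0 
(> = start, * = accepting)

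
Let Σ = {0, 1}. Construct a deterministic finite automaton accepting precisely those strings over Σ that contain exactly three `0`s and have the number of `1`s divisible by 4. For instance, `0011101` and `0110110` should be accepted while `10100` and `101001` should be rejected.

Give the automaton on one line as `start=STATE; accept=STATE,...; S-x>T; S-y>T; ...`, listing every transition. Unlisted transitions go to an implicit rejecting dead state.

Handle the two conditions separately and then intersect. The first has 5 states tracking the count of `0`s, saturating at 4; the second has 4 states tracking the count of `1`s modulo 4. A product state is a pair (one from each), accepting exactly when both do.
          0    1  
>  S0     S1   S2 
   S1     S3   S4 
   S2     S4   S5 
   S3     S6   S7 
   S4     S7   S8 
   S5     S8   S9 
 * S6    S10  S11 
   S7    S11  S12 
   S8    S12  S13 
   S9    S13   S0 
   S10   S10  S14 
   S11   S14  S15 
   S12   S15  S16 
   S13   S16   S1 
   S14   S14  S17 
   S15   S17  S18 
   S16   S18   S3 
   S17   S17  S19 
   S18   S19   S6 
   S19   S19  S10 
(> = start, * = accepting)

start=S0; accept=S6; S0-0>S1; S0-1>S2; S1-0>S3; S1-1>S4; S2-0>S4; S2-1>S5; S3-0>S6; S3-1>S7; S4-0>S7; S4-1>S8; S5-0>S8; S5-1>S9; S6-0>S10; S6-1>S11; S7-0>S11; S7-1>S12; S8-0>S12; S8-1>S13; S9-0>S13; S9-1>S0; S10-0>S10; S10-1>S14; S11-0>S14; S11-1>S15; S12-0>S15; S12-1>S16; S13-0>S16; S13-1>S1; S14-0>S14; S14-1>S17; S15-0>S17; S15-1>S18; S16-0>S18; S16-1>S3; S17-0>S17; S17-1>S19; S18-0>S19; S18-1>S6; S19-0>S19; S19-1>S10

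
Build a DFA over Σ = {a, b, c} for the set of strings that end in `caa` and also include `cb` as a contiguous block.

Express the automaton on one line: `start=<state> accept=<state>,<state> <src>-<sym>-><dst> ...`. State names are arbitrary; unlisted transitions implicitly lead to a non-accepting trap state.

start=S0 accept=S7 S0-a->S0 S0-b->S0 S0-c->S1 S1-a->S2 S1-b->S3 S1-c->S1 S2-a->S4 S2-b->S0 S2-c->S1 S3-a->S3 S3-b->S3 S3-c->S5 S4-a->S0 S4-b->S0 S4-c->S1 S5-a->S6 S5-b->S3 S5-c->S5 S6-a->S7 S6-b->S3 S6-c->S5 S7-a->S3 S7-b->S3 S7-c->S5

Build one automaton per condition and run them in lockstep. The first has 4 states tracking how much of the suffix `caa` has currently been matched; the second has 3 states tracking whether and how much of `cb` has been seen. A product state is a pair (one from each), accepting exactly when both do.
An 8-state machine:
        a   b   c  
>  S0   S0  S0  S1 
   S1   S2  S3  S1 
   S2   S4  S0  S1 
   S3   S3  S3  S5 
   S4   S0  S0  S1 
   S5   S6  S3  S5 
   S6   S7  S3  S5 
 * S7   S3  S3  S5 
(> = start, * = accepting)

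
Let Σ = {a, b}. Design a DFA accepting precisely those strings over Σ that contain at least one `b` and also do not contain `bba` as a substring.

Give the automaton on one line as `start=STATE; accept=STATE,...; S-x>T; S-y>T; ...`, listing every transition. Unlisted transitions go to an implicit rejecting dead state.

start=S0; accept=S1,S2,S3; S0-a>S0; S0-b>S1; S1-a>S2; S1-b>S3; S2-a>S2; S2-b>S1; S3-a>S4; S3-b>S3; S4-a>S4; S4-b>S4

Handle the two conditions separately and then intersect. The first has 3 states tracking the count of `b`s, saturating at 2; the second has 4 states tracking partial matches of the forbidden pattern `bba`. A product state is a pair (one from each), accepting exactly when both do. Equivalent product states are then merged.
5 states suffice.
        a   b  
>  S0   S0  S1 
 * S1   S2  S3 
 * S2   S2  S1 
 * S3   S4  S3 
   S4   S4  S4 
(> = start, * = accepting)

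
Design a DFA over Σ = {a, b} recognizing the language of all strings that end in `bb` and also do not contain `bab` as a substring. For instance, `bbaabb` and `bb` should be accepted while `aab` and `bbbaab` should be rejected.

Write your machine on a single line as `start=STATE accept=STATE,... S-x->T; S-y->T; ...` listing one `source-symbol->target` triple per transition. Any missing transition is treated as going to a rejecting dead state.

Handle the two conditions separately and then intersect. One (3 states) tracks how much of the suffix `bb` has currently been matched; the other (4 states) tracks partial matches of the forbidden pattern `bab`. Each combined state is a pair, one component from each; accept when both components accept. After merging equivalent states the machine shrinks.
A 5-state machine:
        a   b  
>  S0   S0  S1 
   S1   S2  S3 
   S2   S0  S4 
 * S3   S2  S3 
   S4   S4  S4 
(> = start, * = accepting)

start=S0; accept=S3; S0-a->S0; S0-b->S1; S1-a->S2; S1-b->S3; S2-a->S0; S2-b->S4; S3-a->S2; S3-b->S3; S4-a->S4; S4-b->S4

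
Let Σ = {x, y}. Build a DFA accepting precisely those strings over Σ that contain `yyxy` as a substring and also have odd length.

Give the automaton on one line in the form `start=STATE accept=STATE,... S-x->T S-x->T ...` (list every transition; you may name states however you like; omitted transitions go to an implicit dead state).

start=S0 accept=S9 S0-x->S1 S0-y->S2 S1-x->S0 S1-y->S3 S2-x->S0 S2-y->S4 S3-x->S1 S3-y->S5 S4-x->S6 S4-y->S5 S5-x->S7 S5-y->S4 S6-x->S0 S6-y->S8 S7-x->S1 S7-y->S9 S8-x->S9 S8-y->S9 S9-x->S8 S9-y->S8

Handle the two conditions separately and then intersect. One (5 states) tracks whether and how much of `yyxy` has been seen; the other (2 states) tracks the input length modulo 2. Each combined state is a pair, one component from each; accept when both components accept.
10 states suffice.
        x   y  
>  S0   S1  S2 
   S1   S0  S3 
   S2   S0  S4 
   S3   S1  S5 
   S4   S6  S5 
   S5   S7  S4 
   S6   S0  S8 
   S7   S1  S9 
   S8   S9  S9 
 * S9   S8  S8 
(> = start, * = accepting)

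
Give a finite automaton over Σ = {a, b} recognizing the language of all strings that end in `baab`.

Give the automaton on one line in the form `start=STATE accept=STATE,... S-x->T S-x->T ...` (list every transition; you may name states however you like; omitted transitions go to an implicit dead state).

start=s0 accept=s4 s0-a->s0 s0-b->s1 s1-a->s2 s1-b->s1 s2-a->s3 s2-b->s1 s3-a->s0 s3-b->s4 s4-a->s2 s4-b->s1

Remember how much of `baab` the current input suffix matches. State s0 means no match yet; s1 means the last symbol is `b`; s2 means the last 2 symbols are `ba`; s3 means the last 3 symbols are `baa`; s4 means the last 4 symbols are `baab`. Only s4 accepts. On a mismatch, fall back to the longest proper suffix that is still a prefix of `baab`.
A 5-state machine:
        a   b  
>  s0   s0  s1 
   s1   s2  s1 
   s2   s3  s1 
   s3   s0  s4 
 * s4   s2  s1 
(> = start, * = accepting)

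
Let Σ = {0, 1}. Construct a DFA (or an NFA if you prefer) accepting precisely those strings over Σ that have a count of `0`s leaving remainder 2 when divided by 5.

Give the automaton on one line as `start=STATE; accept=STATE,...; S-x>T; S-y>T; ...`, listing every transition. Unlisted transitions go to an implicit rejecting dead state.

Keep the running count of `0`s modulo 5: each `0` advances along the cycle q0 → q1 → q2 → q3 → q4 → q0 while other symbols loop. Accept at q2.
With 5 states:
        0   1  
>  q0   q1  q0 
   q1   q2  q1 
 * q2   q3  q2 
   q3   q4  q3 
   q4   q0  q4 
(> = start, * = accepting)

start=q0; accept=q2; q0-0>q1; q0-1>q0; q1-0>q2; q1-1>q1; q2-0>q3; q2-1>q2; q3-0>q4; q3-1>q3; q4-0>q0; q4-1>q4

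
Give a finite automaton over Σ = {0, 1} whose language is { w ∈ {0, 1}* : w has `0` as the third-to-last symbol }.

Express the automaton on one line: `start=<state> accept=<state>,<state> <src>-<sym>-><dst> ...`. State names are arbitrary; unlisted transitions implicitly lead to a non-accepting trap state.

start=S0 accept=S7,S8,S9,S10 S0-0->S1 S0-1->S2 S1-0->S3 S1-1->S4 S2-0->S5 S2-1->S6 S3-0->S7 S3-1->S8 S4-0->S9 S4-1->S10 S5-0->S11 S5-1->S12 S6-0->S13 S6-1->S14 S7-0->S7 S7-1->S8 S8-0->S9 S8-1->S10 S9-0->S11 S9-1->S12 S10-0->S13 S10-1->S14 S11-0->S7 S11-1->S8 S12-0->S9 S12-1->S10 S13-0->S11 S13-1->S12 S14-0->S13 S14-1->S14

A DFA must remember the last 3 symbols (since which symbol is third-to-last isn't known until the input ends). Use one state per possible window of the last ≤3 symbols; accept from those whose window starts with `0`.
15 states suffice.
          0    1  
>  S0     S1   S2 
   S1     S3   S4 
   S2     S5   S6 
   S3     S7   S8 
   S4     S9  S10 
   S5    S11  S12 
   S6    S13  S14 
 * S7     S7   S8 
 * S8     S9  S10 
 * S9    S11  S12 
 * S10   S13  S14 
   S11    S7   S8 
   S12    S9  S10 
   S13   S11  S12 
   S14   S13  S14 
(> = start, * = accepting)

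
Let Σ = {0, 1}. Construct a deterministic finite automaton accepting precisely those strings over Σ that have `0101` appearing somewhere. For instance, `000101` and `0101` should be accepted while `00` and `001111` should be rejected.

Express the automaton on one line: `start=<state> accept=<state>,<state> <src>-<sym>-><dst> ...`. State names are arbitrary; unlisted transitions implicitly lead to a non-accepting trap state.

Track how much of `0101` has been matched so far: state q0 is no progress, q4 is the absorbing accept state reached once `0101` has occurred. Intermediate states record partial matches; on a mismatch, fall back to the longest reusable overlap.
A 5-state machine:
        0   1  
>  q0   q1  q0 
   q1   q1  q2 
   q2   q3  q0 
   q3   q1  q4 
 * q4   q4  q4 
(> = start, * = accepting)

start=q0 accept=q4 q0-0->q1 q0-1->q0 q1-0->q1 q1-1->q2 q2-0->q3 q2-1->q0 q3-0->q1 q3-1->q4 q4-0->q4 q4-1->q4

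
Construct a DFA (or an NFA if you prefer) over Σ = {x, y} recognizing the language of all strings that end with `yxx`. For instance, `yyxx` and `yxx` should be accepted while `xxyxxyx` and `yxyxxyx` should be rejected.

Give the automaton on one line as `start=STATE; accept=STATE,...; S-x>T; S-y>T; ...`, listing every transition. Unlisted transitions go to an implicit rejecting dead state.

start=q0; accept=q3; q0-x>q0; q0-y>q1; q1-x>q2; q1-y>q1; q2-x>q3; q2-y>q1; q3-x>q0; q3-y>q1

Remember how much of `yxx` the current input suffix matches. State q0 means no match yet; q1 means the last symbol is `y`; q2 means the last 2 symbols are `yx`; q3 means the last 3 symbols are `yxx`. Only q3 accepts. On a mismatch, fall back to the longest proper suffix that is still a prefix of `yxx`.
A 4-state machine:
        x   y  
>  q0   q0  q1 
   q1   q2  q1 
   q2   q3  q1 
 * q3   q0  q1 
(> = start, * = accepting)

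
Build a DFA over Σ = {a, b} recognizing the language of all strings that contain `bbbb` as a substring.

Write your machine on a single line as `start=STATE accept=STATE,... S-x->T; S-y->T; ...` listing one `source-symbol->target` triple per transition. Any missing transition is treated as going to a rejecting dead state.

States q0..q3 record the length of the longest prefix of `bbbb` that matches the current input suffix. Reaching q4 means `bbbb` has been seen, and we stay there forever. Accept from q4.
        a   b  
>  q0   q0  q1 
   q1   q0  q2 
   q2   q0  q3 
   q3   q0  q4 
 * q4   q4  q4 
(> = start, * = accepting)

start=q0; accept=q4; q0-a->q0; q0-b->q1; q1-a->q0; q1-b->q2; q2-a->q0; q2-b->q3; q3-a->q0; q3-b->q4; q4-a->q4; q4-b->q4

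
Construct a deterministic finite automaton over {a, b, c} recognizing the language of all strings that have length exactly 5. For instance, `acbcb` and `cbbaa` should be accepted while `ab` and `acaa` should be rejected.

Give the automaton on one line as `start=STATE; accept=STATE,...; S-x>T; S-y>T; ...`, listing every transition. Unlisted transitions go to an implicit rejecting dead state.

We only need to distinguish lengths 0, 1, …, 5, and '>5'. Chain q0 → q1 → q2 → q3 → q4 → q5 → q6 on every symbol, with q6 looping. Accepting states: {q5}.
With 7 states:
        a   b   c  
>  q0   q1  q1  q1 
   q1   q2  q2  q2 
   q2   q3  q3  q3 
   q3   q4  q4  q4 
   q4   q5  q5  q5 
 * q5   q6  q6  q6 
   q6   q6  q6  q6 
(> = start, * = accepting)

start=q0; accept=q5; q0-a>q1; q0-b>q1; q0-c>q1; q1-a>q2; q1-b>q2; q1-c>q2; q2-a>q3; q2-b>q3; q2-c>q3; q3-a>q4; q3-b>q4; q3-c>q4; q4-a>q5; q4-b>q5; q4-c>q5; q5-a>q6; q5-b>q6; q5-c>q6; q6-a>q6; q6-b>q6; q6-c>q6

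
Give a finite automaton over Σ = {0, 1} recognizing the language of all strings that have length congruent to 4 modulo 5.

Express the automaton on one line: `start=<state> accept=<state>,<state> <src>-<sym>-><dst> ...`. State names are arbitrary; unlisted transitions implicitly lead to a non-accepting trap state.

Count input length modulo 5: every symbol advances one step around the cycle q0 → q1 → q2 → q3 → q4 → q0. Accept at q4.
5 states suffice.
        0   1  
>  q0   q1  q1 
   q1   q2  q2 
   q2   q3  q3 
   q3   q4  q4 
 * q4   q0  q0 
(> = start, * = accepting)

start=q0 accept=q4 q0-0->q1 q0-1->q1 q1-0->q2 q1-1->q2 q2-0->q3 q2-1->q3 q3-0->q4 q3-1->q4 q4-0->q0 q4-1->q0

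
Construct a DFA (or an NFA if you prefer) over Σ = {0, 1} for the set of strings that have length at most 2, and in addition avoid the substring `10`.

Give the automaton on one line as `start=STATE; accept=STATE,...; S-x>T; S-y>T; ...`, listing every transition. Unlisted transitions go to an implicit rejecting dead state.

start=s0; accept=s0,s1,s2,s3,s4; s0-0>s1; s0-1>s2; s1-0>s3; s1-1>s4; s2-0>s5; s2-1>s4; s3-0>s6; s3-1>s7; s4-0>s8; s4-1>s7; s5-0>s8; s5-1>s8; s6-0>s6; s6-1>s7; s7-0>s8; s7-1>s7; s8-0>s8; s8-1>s8

Build one automaton per condition and run them in lockstep. The first has 4 states tracking the input length, saturating at 3; the second has 3 states tracking partial matches of the forbidden pattern `10`. A product state is a pair (one from each), accepting exactly when both do.
With 9 states:
        0   1  
>* s0   s1  s2 
 * s1   s3  s4 
 * s2   s5  s4 
 * s3   s6  s7 
 * s4   s8  s7 
   s5   s8  s8 
   s6   s6  s7 
   s7   s8  s7 
   s8   s8  s8 
(> = start, * = accepting)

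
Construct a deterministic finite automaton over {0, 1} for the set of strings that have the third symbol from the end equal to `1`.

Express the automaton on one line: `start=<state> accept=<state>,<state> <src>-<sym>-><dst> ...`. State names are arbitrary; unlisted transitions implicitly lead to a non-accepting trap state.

A DFA must remember the last 3 symbols (since which symbol is third-to-last isn't known until the input ends). Use one state per possible window of the last ≤3 symbols; accept from those whose window starts with `1`.
With 15 states:
          0    1  
>  s0     s1   s2 
   s1     s3   s4 
   s2     s5   s6 
   s3     s7   s8 
   s4     s9  s10 
   s5    s11  s12 
   s6    s13  s14 
   s7     s7   s8 
   s8     s9  s10 
   s9    s11  s12 
   s10   s13  s14 
 * s11    s7   s8 
 * s12    s9  s10 
 * s13   s11  s12 
 * s14   s13  s14 
(> = start, * = accepting)

start=s0 accept=s11,s12,s13,s14 s0-0->s1 s0-1->s2 s1-0->s3 s1-1->s4 s2-0->s5 s2-1->s6 s3-0->s7 s3-1->s8 s4-0->s9 s4-1->s10 s5-0->s11 s5-1->s12 s6-0->s13 s6-1->s14 s7-0->s7 s7-1->s8 s8-0->s9 s8-1->s10 s9-0->s11 s9-1->s12 s10-0->s13 s10-1->s14 s11-0->s7 s11-1->s8 s12-0->s9 s12-1->s10 s13-0->s11 s13-1->s12 s14-0->s13 s14-1->s14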